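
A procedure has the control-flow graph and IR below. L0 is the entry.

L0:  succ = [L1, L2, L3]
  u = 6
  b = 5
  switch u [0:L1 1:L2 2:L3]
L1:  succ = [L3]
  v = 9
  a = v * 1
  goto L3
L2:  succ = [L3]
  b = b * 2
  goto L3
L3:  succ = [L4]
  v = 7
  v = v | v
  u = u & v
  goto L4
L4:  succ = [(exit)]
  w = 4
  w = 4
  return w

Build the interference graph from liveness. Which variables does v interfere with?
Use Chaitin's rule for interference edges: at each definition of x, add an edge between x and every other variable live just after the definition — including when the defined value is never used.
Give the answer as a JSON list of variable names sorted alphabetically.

Block summaries:
  L0: {b,u} / ∅
  L1: {a,v} / ∅
  L2: {b} / {b}
  L3: {u,v} / {u}
  L4: {w} / ∅

Backward fixpoint:
  L0 li=∅ lo={b,u}
  L1 li={u} lo={u}
  L2 li={b,u} lo={u}
  L3 li={u} lo=∅
  L4 li=∅ lo=∅

Interfere edges:
  a: {u}
  b: {u}
  u: {a,b,v}
  v: {u}
  w: ∅

N(v) = ["u"]

Answer: ["u"]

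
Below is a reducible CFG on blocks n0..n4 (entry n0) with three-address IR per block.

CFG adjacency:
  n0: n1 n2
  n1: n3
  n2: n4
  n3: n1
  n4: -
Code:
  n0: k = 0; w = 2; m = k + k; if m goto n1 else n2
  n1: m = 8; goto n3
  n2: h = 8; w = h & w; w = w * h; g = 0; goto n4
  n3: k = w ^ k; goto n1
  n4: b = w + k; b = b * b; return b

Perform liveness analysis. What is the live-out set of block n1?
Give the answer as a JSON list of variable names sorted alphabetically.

def/use:
  n0: def={k,m,w} ue=∅
  n1: def={m} ue=∅
  n2: def={g,h,w} ue={w}
  n3: def={k} ue={k,w}
  n4: def={b} ue={k,w}

Backward fixpoint:
  live n0: ∅→{k,w}
  live n1: {k,w}→{k,w}
  live n2: {k,w}→{k,w}
  live n3: {k,w}→{k,w}
  live n4: {k,w}→∅

live-out(n1) = ["k", "w"]

Answer: ["k", "w"]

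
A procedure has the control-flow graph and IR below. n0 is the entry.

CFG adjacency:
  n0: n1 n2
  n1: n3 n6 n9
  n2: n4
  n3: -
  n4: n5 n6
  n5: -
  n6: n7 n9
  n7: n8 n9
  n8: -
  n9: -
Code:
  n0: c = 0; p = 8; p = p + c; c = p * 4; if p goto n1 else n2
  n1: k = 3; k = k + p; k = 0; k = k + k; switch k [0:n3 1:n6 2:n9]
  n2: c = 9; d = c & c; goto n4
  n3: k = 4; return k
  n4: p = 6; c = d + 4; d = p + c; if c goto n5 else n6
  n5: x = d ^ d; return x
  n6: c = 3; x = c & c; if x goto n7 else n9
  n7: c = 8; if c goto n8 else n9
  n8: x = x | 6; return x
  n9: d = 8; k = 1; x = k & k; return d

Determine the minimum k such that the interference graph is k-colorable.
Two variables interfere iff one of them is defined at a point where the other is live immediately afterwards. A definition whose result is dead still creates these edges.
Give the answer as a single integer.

Answer: 3

Analysis:
Block summaries:
  n0: {c,p} / ∅
  n1: {k} / {p}
  n2: {c,d} / ∅
  n3: {k} / ∅
  n4: {c,d,p} / {d}
  n5: {x} / {d}
  n6: {c,x} / ∅
  n7: {c} / ∅
  n8: {x} / {x}
  n9: {d,k,x} / ∅

Backward fixpoint:
  n0 li=∅ lo={p}
  n1 li={p} lo=∅
  n2 li=∅ lo={d}
  n3 li=∅ lo=∅
  n4 li={d} lo={d}
  n5 li={d} lo=∅
  n6 li=∅ lo={x}
  n7 li={x} lo={x}
  n8 li={x} lo=∅
  n9 li=∅ lo=∅

Conflict graph:
  c: {d,p,x}
  d: {c,k,p,x}
  k: {d,p}
  p: {c,d,k}
  x: {c,d}

Registers:
  {c,d,p} pairwise interfere (3-clique) ⇒ χ ≥ 3
  assign c→c1 d→c0 k→c1 p→c2 x→c2 — no edge inside a register ⇒ χ ≤ 3
  χ = 3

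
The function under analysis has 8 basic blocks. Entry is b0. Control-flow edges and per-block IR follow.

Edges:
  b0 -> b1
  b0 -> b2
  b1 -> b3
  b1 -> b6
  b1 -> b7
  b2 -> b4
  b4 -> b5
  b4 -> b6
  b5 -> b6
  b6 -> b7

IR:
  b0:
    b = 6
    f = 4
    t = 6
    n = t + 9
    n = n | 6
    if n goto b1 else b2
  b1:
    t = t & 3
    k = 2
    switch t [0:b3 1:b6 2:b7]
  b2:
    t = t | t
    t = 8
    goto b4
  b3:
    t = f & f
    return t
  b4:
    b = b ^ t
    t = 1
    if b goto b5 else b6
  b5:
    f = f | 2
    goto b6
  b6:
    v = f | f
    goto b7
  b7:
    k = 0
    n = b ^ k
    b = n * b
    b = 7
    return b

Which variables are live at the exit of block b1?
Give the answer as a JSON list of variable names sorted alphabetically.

Block summaries:
  b0 def {b,f,n,t} use ∅
  b1 def {k,t} use {t}
  b2 def {t} use {t}
  b3 def {t} use {f}
  b4 def {b,t} use {b,t}
  b5 def {f} use {f}
  b6 def {v} use {f}
  b7 def {b,k,n} use {b}

Backward fixpoint:
  b0: in=∅ out={b,f,t}
  b1: in={b,f,t} out={b,f}
  b2: in={b,f,t} out={b,f,t}
  b3: in={f} out=∅
  b4: in={b,f,t} out={b,f}
  b5: in={b,f} out={b,f}
  b6: in={b,f} out={b}
  b7: in={b} out=∅

live-out(b1) = ["b", "f"]

Answer: ["b", "f"]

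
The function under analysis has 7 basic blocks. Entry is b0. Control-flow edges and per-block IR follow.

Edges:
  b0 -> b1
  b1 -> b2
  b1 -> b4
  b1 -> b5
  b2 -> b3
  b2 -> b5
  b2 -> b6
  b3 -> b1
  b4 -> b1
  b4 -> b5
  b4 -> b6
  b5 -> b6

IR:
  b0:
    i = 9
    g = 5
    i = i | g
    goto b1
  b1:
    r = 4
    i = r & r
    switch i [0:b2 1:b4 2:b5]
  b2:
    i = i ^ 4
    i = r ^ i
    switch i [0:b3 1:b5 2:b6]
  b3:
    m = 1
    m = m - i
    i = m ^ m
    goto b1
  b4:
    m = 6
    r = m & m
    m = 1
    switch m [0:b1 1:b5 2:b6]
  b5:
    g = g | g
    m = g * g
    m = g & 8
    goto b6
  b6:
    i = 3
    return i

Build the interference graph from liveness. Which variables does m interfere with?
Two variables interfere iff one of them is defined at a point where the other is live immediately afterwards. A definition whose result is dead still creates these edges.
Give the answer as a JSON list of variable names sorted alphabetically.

Per-block:
  b0: def={g,i} ue=∅
  b1: def={i,r} ue=∅
  b2: def={i} ue={i,r}
  b3: def={i,m} ue={i}
  b4: def={m,r} ue=∅
  b5: def={g,m} ue={g}
  b6: def={i} ue=∅

Backward fixpoint:
  live b0: ∅→{g}
  live b1: {g}→{g,i,r}
  live b2: {g,i,r}→{g,i}
  live b3: {g,i}→{g}
  live b4: {g}→{g}
  live b5: {g}→∅
  live b6: ∅→∅

Interference:
  g — {i,m,r}
  i — {g,m,r}
  m — {g,i}
  r — {g,i}

N(m) = ["g", "i"]

Answer: ["g", "i"]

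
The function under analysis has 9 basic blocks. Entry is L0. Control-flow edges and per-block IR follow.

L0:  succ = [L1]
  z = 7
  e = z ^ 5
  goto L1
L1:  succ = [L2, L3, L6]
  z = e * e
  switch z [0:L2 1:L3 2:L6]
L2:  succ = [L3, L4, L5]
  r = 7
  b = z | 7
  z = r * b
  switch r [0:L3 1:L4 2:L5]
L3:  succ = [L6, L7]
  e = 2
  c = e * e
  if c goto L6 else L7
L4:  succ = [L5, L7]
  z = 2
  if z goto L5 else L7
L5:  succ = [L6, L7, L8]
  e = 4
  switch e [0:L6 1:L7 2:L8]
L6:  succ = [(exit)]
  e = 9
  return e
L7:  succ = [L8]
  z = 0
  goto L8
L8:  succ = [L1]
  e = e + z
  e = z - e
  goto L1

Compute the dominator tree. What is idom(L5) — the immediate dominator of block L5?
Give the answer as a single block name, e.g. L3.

idom tree: L1←L0 L2←L1 L3←L1 L4←L2 L5←L2 L6←L1 L7←L1 L8←L1
Join-block Dom:
  L1: preds {L0,L8}: {L0} ∩ {L0,L1,L8} = {L0}; idom=L0
  L3: preds {L1,L2}: {L0,L1} ∩ {L0,L1,L2} = {L0,L1}; idom=L1
  L5: preds {L2,L4}: {L0,L1,L2} ∩ {L0,L1,L2,L4} = {L0,L1,L2}; idom=L2
  L6: preds {L1,L3,L5}: {L0,L1} ∩ {L0,L1,L3} ∩ {L0,L1,L2,L5} = {L0,L1}; idom=L1
  L7: preds {L3,L4,L5}: {L0,L1,L3} ∩ {L0,L1,L2,L4} ∩ {L0,L1,L2,L5} = {L0,L1}; idom=L1
  L8: preds {L5,L7}: {L0,L1,L2,L5} ∩ {L0,L1,L7} = {L0,L1}; idom=L1

idom(L5) = L2

Answer: L2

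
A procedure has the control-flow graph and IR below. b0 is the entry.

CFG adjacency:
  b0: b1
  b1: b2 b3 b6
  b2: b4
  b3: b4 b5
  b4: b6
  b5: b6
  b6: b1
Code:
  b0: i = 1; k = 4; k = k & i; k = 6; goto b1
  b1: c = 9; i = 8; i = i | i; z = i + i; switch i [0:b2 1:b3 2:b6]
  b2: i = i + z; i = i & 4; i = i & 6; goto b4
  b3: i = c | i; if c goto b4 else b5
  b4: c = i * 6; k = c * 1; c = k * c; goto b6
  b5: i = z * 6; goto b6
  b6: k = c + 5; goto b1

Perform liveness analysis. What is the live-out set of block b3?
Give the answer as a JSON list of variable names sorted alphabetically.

Answer: ["c", "i", "z"]

Derivation:
Block summaries:
  b0: def={i,k} ue=∅
  b1: def={c,i,z} ue=∅
  b2: def={i} ue={i,z}
  b3: def={i} ue={c,i}
  b4: def={c,k} ue={i}
  b5: def={i} ue={z}
  b6: def={k} ue={c}

Backward fixpoint:
  b0 li=∅ lo=∅
  b1 li=∅ lo={c,i,z}
  b2 li={i,z} lo={i}
  b3 li={c,i,z} lo={c,i,z}
  b4 li={i} lo={c}
  b5 li={c,z} lo={c}
  b6 li={c} lo=∅

live-out(b3) = ["c", "i", "z"]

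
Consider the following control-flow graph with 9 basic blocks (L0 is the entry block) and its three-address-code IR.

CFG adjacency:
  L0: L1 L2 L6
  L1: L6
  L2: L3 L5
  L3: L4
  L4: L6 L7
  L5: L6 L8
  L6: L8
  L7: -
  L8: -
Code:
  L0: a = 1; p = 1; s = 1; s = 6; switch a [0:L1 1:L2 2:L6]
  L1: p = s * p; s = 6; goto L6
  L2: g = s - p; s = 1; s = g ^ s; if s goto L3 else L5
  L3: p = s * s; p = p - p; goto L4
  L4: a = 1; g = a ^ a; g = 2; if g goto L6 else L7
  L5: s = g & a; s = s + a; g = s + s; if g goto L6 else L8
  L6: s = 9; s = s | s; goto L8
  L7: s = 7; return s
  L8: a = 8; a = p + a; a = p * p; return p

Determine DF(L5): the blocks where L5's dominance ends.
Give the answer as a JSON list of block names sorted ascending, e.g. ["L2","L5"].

Answer: ["L6", "L8"]

Working:
idom tree: L1←L0 L2←L0 L3←L2 L4←L3 L5←L2 L6←L0 L7←L4 L8←L0
Dom at joins:
  L6: preds {L0,L1,L4,L5}: {L0} ∩ {L0,L1} ∩ {L0,L2,L3,L4} ∩ {L0,L2,L5} = {L0}; idom=L0
  L8: preds {L5,L6}: {L0,L2,L5} ∩ {L0,L6} = {L0}; idom=L0

DF walk-up:
  join L6 pred L0: · stop@L0
  join L6 pred L1: L1 stop@L0
  join L6 pred L4: L4→L3→L2 stop@L0
  join L6 pred L5: L5→L2 stop@L0
  join L8 pred L5: L5→L2 stop@L0
  join L8 pred L6: L6 stop@L0
  DF(L0)=∅
  DF(L1)={L6}
  DF(L2)={L6,L8}
  DF(L3)={L6}
  DF(L4)={L6}
  DF(L5)={L6,L8}
  DF(L6)={L8}
  DF(L7)=∅
  DF(L8)=∅

DF(L5) = ["L6", "L8"]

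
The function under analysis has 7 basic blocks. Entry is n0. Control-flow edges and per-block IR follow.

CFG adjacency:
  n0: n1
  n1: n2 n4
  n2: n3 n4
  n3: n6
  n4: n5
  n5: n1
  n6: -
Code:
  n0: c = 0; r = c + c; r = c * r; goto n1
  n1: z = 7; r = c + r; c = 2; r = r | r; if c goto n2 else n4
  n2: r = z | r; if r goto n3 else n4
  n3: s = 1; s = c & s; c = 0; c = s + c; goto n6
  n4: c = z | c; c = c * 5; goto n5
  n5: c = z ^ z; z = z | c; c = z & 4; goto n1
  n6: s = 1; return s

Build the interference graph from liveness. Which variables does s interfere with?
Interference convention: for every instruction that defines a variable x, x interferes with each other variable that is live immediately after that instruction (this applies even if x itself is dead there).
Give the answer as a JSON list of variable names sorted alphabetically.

Answer: ["c"]

Derivation:
Per-block:
  n0: def={c,r} ue=∅
  n1: def={c,r,z} ue={c,r}
  n2: def={r} ue={r,z}
  n3: def={c,s} ue={c}
  n4: def={c} ue={c,z}
  n5: def={c,z} ue={z}
  n6: def={s} ue=∅

Live sets:
  n0: in=∅ out={c,r}
  n1: in={c,r} out={c,r,z}
  n2: in={c,r,z} out={c,r,z}
  n3: in={c} out=∅
  n4: in={c,r,z} out={r,z}
  n5: in={r,z} out={c,r}
  n6: in=∅ out=∅

Interference:
  c: {r,s,z}
  r: {c,z}
  s: {c}
  z: {c,r}

N(s) = ["c"]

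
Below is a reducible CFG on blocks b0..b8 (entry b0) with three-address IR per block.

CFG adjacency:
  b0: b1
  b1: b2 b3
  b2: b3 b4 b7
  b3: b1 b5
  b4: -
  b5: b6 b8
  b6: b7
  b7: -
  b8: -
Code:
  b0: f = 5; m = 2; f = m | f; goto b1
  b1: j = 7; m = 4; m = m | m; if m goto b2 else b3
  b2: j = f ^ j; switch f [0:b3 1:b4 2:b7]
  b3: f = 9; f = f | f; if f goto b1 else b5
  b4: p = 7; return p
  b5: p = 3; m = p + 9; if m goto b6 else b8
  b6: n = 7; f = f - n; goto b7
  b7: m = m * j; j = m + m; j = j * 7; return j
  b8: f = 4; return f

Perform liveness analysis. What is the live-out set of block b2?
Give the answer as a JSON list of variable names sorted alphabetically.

def/use:
  b0: {f,m} / ∅
  b1: {j,m} / ∅
  b2: {j} / {f,j}
  b3: {f} / ∅
  b4: {p} / ∅
  b5: {m,p} / ∅
  b6: {f,n} / {f}
  b7: {j,m} / {j,m}
  b8: {f} / ∅

Live sets:
  b0 li=∅ lo={f}
  b1 li={f} lo={f,j,m}
  b2 li={f,j,m} lo={j,m}
  b3 li={j} lo={f,j}
  b4 li=∅ lo=∅
  b5 li={f,j} lo={f,j,m}
  b6 li={f,j,m} lo={j,m}
  b7 li={j,m} lo=∅
  b8 li=∅ lo=∅

live-out(b2) = ["j", "m"]

Answer: ["j", "m"]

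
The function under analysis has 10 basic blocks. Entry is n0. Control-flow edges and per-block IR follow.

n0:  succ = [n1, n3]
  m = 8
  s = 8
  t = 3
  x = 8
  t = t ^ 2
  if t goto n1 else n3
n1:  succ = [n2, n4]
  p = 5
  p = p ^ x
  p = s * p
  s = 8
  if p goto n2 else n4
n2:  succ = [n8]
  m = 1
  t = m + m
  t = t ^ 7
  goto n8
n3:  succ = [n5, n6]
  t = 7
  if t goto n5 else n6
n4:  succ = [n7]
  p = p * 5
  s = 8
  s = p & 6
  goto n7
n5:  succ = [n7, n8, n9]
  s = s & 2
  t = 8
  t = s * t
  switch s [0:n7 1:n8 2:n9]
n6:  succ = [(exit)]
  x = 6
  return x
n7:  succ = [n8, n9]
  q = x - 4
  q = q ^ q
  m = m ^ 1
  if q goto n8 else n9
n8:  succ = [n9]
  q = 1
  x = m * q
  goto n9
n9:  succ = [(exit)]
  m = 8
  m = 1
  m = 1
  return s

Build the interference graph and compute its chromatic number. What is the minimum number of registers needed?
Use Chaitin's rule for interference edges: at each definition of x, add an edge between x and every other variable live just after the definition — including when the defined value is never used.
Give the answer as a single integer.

Per-block:
  n0: def={m,s,t,x} ue=∅
  n1: def={p,s} ue={s,x}
  n2: def={m,t} ue=∅
  n3: def={t} ue=∅
  n4: def={p,s} ue={p}
  n5: def={s,t} ue={s}
  n6: def={x} ue=∅
  n7: def={m,q} ue={m,x}
  n8: def={q,x} ue={m}
  n9: def={m} ue={s}

Backward fixpoint:
  live n0: ∅→{m,s,x}
  live n1: {m,s,x}→{m,p,s,x}
  live n2: {s}→{m,s}
  live n3: {m,s,x}→{m,s,x}
  live n4: {m,p,x}→{m,s,x}
  live n5: {m,s,x}→{m,s,x}
  live n6: ∅→∅
  live n7: {m,s,x}→{m,s}
  live n8: {m,s}→{s}
  live n9: {s}→∅

Conflict graph:
  m: {p,q,s,t,x}
  p: {m,s,x}
  q: {m,s}
  s: {m,p,q,t,x}
  t: {m,s,x}
  x: {m,p,s,t}

Chromatic number:
  lower bound: {m,p,s,x} mutually conflict ⇒ χ ≥ 4
  assign m→c0 p→c3 q→c2 s→c1 t→c3 x→c2 — no edge inside a register ⇒ χ ≤ 4
  χ = 4

Answer: 4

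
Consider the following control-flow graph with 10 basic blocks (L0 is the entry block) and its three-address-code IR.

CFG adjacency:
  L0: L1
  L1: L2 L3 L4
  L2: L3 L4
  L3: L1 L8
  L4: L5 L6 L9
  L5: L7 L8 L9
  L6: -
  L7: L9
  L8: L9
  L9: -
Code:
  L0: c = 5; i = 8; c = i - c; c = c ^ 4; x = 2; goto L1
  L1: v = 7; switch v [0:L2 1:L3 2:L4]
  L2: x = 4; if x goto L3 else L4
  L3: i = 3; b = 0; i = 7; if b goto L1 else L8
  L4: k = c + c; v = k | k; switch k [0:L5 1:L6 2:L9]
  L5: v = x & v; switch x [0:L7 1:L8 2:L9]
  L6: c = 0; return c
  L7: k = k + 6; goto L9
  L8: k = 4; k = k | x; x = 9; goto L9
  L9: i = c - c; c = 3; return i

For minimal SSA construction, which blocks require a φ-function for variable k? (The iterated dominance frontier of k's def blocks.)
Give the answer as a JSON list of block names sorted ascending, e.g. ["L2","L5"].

idom tree: L1←L0 L2←L1 L3←L1 L4←L1 L5←L4 L6←L4 L7←L5 L8←L1 L9←L1
Join-block Dom:
  L1: preds {L0,L3}: {L0} ∩ {L0,L1,L3} = {L0}; idom=L0
  L3: preds {L1,L2}: {L0,L1} ∩ {L0,L1,L2} = {L0,L1}; idom=L1
  L4: preds {L1,L2}: {L0,L1} ∩ {L0,L1,L2} = {L0,L1}; idom=L1
  L8: preds {L3,L5}: {L0,L1,L3} ∩ {L0,L1,L4,L5} = {L0,L1}; idom=L1
  L9: preds {L4,L5,L7,L8}: {L0,L1,L4} ∩ {L0,L1,L4,L5} ∩ {L0,L1,L4,L5,L7} ∩ {L0,L1,L8} = {L0,L1}; idom=L1

Frontier:
  L1←L0: walk · to L0
  L1←L3: walk L3→L1 to L0
  L3←L1: walk · to L1
  L3←L2: walk L2 to L1
  L4←L1: walk · to L1
  L4←L2: walk L2 to L1
  L8←L3: walk L3 to L1
  L8←L5: walk L5→L4 to L1
  L9←L4: walk L4 to L1
  L9←L5: walk L5→L4 to L1
  L9←L7: walk L7→L5→L4 to L1
  L9←L8: walk L8 to L1
  DF(L0)=∅
  DF(L1)={L1}
  DF(L2)={L3,L4}
  DF(L3)={L1,L8}
  DF(L4)={L8,L9}
  DF(L5)={L8,L9}
  DF(L6)=∅
  DF(L7)={L9}
  DF(L8)={L9}
  DF(L9)=∅

φ for k: defs {L4,L7,L8}
  DF⁺ = {L8,L9}

Answer: ["L8", "L9"]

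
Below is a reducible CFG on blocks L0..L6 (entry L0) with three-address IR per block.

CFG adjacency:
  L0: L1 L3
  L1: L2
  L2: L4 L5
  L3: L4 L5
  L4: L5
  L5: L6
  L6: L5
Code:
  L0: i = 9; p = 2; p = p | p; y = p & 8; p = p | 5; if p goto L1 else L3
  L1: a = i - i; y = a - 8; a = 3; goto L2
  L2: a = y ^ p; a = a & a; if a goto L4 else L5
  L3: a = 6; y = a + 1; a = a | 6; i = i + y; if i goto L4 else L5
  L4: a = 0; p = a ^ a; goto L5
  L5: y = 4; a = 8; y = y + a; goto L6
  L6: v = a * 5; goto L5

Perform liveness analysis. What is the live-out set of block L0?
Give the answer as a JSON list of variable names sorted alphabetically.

def/use:
  L0: {i,p,y} / ∅
  L1: {a,y} / {i}
  L2: {a} / {p,y}
  L3: {a,i,y} / {i}
  L4: {a,p} / ∅
  L5: {a,y} / ∅
  L6: {v} / {a}

Liveness:
  L0: in=∅ out={i,p}
  L1: in={i,p} out={p,y}
  L2: in={p,y} out=∅
  L3: in={i} out=∅
  L4: in=∅ out=∅
  L5: in=∅ out={a}
  L6: in={a} out=∅

live-out(L0) = ["i", "p"]

Answer: ["i", "p"]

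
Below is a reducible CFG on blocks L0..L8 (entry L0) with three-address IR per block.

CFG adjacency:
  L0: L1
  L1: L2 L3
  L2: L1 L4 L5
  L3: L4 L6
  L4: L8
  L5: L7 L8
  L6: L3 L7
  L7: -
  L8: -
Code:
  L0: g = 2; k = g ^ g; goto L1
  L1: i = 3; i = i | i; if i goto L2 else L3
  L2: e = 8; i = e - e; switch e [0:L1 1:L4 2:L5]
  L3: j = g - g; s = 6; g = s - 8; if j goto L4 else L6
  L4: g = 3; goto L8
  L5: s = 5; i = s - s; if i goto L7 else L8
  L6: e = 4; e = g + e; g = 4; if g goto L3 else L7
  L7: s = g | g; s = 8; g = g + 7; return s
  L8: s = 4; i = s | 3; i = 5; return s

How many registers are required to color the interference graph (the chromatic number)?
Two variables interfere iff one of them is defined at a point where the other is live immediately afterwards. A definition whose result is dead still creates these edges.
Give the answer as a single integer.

Answer: 3

Working:
def/use:
  L0: def={g,k} ue=∅
  L1: def={i} ue=∅
  L2: def={e,i} ue=∅
  L3: def={g,j,s} ue={g}
  L4: def={g} ue=∅
  L5: def={i,s} ue=∅
  L6: def={e,g} ue={g}
  L7: def={g,s} ue={g}
  L8: def={i,s} ue=∅

Liveness:
  L0 li=∅ lo={g}
  L1 li={g} lo={g}
  L2 li={g} lo={g}
  L3 li={g} lo={g}
  L4 li=∅ lo=∅
  L5 li={g} lo={g}
  L6 li={g} lo={g}
  L7 li={g} lo=∅
  L8 li=∅ lo=∅

Interference:
  e: {g,i}
  g: {e,i,j,k,s}
  i: {e,g,s}
  j: {g,s}
  k: {g}
  s: {g,i,j}

Registers:
  {e,g,i} pairwise interfere (3-clique) ⇒ χ ≥ 3
  assign e→R2 g→R0 i→R1 j→R1 k→R1 s→R2 — no edge inside a register ⇒ χ ≤ 3
  χ = 3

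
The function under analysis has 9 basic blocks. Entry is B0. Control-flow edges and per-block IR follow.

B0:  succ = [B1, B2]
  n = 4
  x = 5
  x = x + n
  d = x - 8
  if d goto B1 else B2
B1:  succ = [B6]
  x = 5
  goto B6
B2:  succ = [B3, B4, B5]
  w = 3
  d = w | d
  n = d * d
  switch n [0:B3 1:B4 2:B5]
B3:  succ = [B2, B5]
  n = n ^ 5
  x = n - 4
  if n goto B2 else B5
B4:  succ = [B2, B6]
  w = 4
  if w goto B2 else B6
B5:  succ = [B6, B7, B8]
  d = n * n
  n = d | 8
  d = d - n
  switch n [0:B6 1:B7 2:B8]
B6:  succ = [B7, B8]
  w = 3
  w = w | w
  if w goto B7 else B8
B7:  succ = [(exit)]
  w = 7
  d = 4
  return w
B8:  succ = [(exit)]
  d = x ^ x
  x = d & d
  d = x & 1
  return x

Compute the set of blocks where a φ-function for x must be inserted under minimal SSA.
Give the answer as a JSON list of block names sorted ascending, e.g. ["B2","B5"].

Answer: ["B2", "B5", "B6", "B7", "B8"]

Analysis:
idom tree: B1←B0 B2←B0 B3←B2 B4←B2 B5←B2 B6←B0 B7←B0 B8←B0
Dom at joins:
  B2: preds {B0,B3,B4}: {B0} ∩ {B0,B2,B3} ∩ {B0,B2,B4} = {B0}; idom=B0
  B5: preds {B2,B3}: {B0,B2} ∩ {B0,B2,B3} = {B0,B2}; idom=B2
  B6: preds {B1,B4,B5}: {B0,B1} ∩ {B0,B2,B4} ∩ {B0,B2,B5} = {B0}; idom=B0
  B7: preds {B5,B6}: {B0,B2,B5} ∩ {B0,B6} = {B0}; idom=B0
  B8: preds {B5,B6}: {B0,B2,B5} ∩ {B0,B6} = {B0}; idom=B0

DF derivation:
  B2←B0: walk · to B0
  B2←B3: walk B3→B2 to B0
  B2←B4: walk B4→B2 to B0
  B5←B2: walk · to B2
  B5←B3: walk B3 to B2
  B6←B1: walk B1 to B0
  B6←B4: walk B4→B2 to B0
  B6←B5: walk B5→B2 to B0
  B7←B5: walk B5→B2 to B0
  B7←B6: walk B6 to B0
  B8←B5: walk B5→B2 to B0
  B8←B6: walk B6 to B0
  B0 → ∅
  B1 → {B6}
  B2 → {B2,B6,B7,B8}
  B3 → {B2,B5}
  B4 → {B2,B6}
  B5 → {B6,B7,B8}
  B6 → {B7,B8}
  B7 → ∅
  B8 → ∅

φ for x: defs {B0,B1,B3,B8}
  DF⁺ = {B2,B5,B6,B7,B8}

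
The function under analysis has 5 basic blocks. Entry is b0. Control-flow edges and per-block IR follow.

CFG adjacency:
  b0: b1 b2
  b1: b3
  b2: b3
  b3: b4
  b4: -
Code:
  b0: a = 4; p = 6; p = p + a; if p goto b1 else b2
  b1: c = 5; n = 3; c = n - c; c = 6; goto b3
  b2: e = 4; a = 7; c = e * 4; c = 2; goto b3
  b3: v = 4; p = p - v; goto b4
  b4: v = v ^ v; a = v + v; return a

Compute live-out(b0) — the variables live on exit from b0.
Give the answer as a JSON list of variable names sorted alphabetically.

Per-block:
  b0: {a,p} / ∅
  b1: {c,n} / ∅
  b2: {a,c,e} / ∅
  b3: {p,v} / {p}
  b4: {a,v} / {v}

Backward fixpoint:
  b0 li=∅ lo={p}
  b1 li={p} lo={p}
  b2 li={p} lo={p}
  b3 li={p} lo={v}
  b4 li={v} lo=∅

live-out(b0) = ["p"]

Answer: ["p"]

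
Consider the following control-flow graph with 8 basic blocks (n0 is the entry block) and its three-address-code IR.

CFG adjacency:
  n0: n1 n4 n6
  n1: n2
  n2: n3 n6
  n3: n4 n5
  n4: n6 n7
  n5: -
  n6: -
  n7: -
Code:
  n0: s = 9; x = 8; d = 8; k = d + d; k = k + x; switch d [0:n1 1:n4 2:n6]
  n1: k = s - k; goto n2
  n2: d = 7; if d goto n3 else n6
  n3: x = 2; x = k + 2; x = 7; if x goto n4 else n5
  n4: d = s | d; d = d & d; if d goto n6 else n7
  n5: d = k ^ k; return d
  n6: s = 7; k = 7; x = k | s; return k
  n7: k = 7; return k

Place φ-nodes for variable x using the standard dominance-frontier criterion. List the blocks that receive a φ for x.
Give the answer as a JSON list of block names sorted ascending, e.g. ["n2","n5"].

Answer: ["n4", "n6"]

Analysis:
idom tree: n1←n0 n2←n1 n3←n2 n4←n0 n5←n3 n6←n0 n7←n4
Dom at joins:
  n4: preds {n0,n3}: {n0} ∩ {n0,n1,n2,n3} = {n0}; idom=n0
  n6: preds {n0,n2,n4}: {n0} ∩ {n0,n1,n2} ∩ {n0,n4} = {n0}; idom=n0

DF walk-up:
  n4←n0: walk · to n0
  n4←n3: walk n3→n2→n1 to n0
  n6←n0: walk · to n0
  n6←n2: walk n2→n1 to n0
  n6←n4: walk n4 to n0
  DF(n0)=∅
  DF(n1)={n4,n6}
  DF(n2)={n4,n6}
  DF(n3)={n4}
  DF(n4)={n6}
  DF(n5)=∅
  DF(n6)=∅
  DF(n7)=∅

φ for x: defs {n0,n3,n6}
  DF⁺ = {n4,n6}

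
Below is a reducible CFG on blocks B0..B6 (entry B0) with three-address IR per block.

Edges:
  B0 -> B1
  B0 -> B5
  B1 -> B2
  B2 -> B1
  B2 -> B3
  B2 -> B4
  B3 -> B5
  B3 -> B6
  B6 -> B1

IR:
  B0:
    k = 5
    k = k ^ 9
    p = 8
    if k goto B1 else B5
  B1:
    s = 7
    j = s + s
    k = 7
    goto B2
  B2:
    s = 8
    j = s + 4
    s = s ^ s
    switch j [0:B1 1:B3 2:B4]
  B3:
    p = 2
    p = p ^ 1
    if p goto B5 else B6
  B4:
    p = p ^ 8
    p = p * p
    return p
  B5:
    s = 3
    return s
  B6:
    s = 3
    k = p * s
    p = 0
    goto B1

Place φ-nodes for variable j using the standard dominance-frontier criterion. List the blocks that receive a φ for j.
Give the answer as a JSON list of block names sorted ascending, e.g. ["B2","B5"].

idom tree: B1←B0 B2←B1 B3←B2 B4←B2 B5←B0 B6←B3
Dom∩ at merges:
  B1: preds {B0,B2,B6}: {B0} ∩ {B0,B1,B2} ∩ {B0,B1,B2,B3,B6} = {B0}; idom=B0
  B5: preds {B0,B3}: {B0} ∩ {B0,B1,B2,B3} = {B0}; idom=B0

DF walk-up:
  join B1 pred B0: · stop@B0
  join B1 pred B2: B2→B1 stop@B0
  join B1 pred B6: B6→B3→B2→B1 stop@B0
  join B5 pred B0: · stop@B0
  join B5 pred B3: B3→B2→B1 stop@B0
  B0: DF=∅
  B1: DF={B1,B5}
  B2: DF={B1,B5}
  B3: DF={B1,B5}
  B4: DF=∅
  B5: DF=∅
  B6: DF={B1}

φ for j: defs {B1,B2}
  DF⁺ = {B1,B5}

Answer: ["B1", "B5"]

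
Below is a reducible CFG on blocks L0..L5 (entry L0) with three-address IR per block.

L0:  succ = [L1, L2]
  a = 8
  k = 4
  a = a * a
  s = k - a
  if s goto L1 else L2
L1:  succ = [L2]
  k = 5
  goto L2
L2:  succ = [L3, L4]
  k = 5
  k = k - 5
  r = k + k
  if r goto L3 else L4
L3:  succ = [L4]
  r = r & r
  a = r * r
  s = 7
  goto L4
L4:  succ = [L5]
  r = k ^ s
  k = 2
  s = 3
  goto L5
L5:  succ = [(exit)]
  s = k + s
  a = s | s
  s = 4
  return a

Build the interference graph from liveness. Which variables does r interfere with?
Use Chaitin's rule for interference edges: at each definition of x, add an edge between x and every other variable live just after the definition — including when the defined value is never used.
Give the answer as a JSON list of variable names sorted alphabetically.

Per-block:
  L0: {a,k,s} / ∅
  L1: {k} / ∅
  L2: {k,r} / ∅
  L3: {a,r,s} / {r}
  L4: {k,r,s} / {k,s}
  L5: {a,s} / {k,s}

Live sets:
  live L0: ∅→{s}
  live L1: {s}→{s}
  live L2: {s}→{k,r,s}
  live L3: {k,r}→{k,s}
  live L4: {k,s}→{k,s}
  live L5: {k,s}→∅

Interference:
  a↔{k,s}
  k↔{a,r,s}
  r↔{k,s}
  s↔{a,k,r}

N(r) = ["k", "s"]

Answer: ["k", "s"]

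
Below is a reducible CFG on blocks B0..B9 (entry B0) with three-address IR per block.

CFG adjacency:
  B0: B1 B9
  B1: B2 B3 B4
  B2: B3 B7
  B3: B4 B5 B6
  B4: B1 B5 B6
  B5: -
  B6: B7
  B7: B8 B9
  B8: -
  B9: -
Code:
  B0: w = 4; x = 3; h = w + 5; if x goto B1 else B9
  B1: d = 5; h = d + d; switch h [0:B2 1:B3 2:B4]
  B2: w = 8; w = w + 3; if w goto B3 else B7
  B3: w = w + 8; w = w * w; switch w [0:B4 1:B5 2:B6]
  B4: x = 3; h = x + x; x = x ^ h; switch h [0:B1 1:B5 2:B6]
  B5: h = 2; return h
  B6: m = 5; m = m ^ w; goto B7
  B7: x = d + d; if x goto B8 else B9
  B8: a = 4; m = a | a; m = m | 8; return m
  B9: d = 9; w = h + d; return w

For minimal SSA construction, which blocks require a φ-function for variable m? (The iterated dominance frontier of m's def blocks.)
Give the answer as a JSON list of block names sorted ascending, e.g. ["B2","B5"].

Answer: ["B7", "B9"]

Working:
idom tree: B1←B0 B2←B1 B3←B1 B4←B1 B5←B1 B6←B1 B7←B1 B8←B7 B9←B0
Dom∩ at merges:
  B1: preds {B0,B4}: {B0} ∩ {B0,B1,B4} = {B0}; idom=B0
  B3: preds {B1,B2}: {B0,B1} ∩ {B0,B1,B2} = {B0,B1}; idom=B1
  B4: preds {B1,B3}: {B0,B1} ∩ {B0,B1,B3} = {B0,B1}; idom=B1
  B5: preds {B3,B4}: {B0,B1,B3} ∩ {B0,B1,B4} = {B0,B1}; idom=B1
  B6: preds {B3,B4}: {B0,B1,B3} ∩ {B0,B1,B4} = {B0,B1}; idom=B1
  B7: preds {B2,B6}: {B0,B1,B2} ∩ {B0,B1,B6} = {B0,B1}; idom=B1
  B9: preds {B0,B7}: {B0} ∩ {B0,B1,B7} = {B0}; idom=B0

DF walk-up:
  join B1 pred B0: · stop@B0
  join B1 pred B4: B4→B1 stop@B0
  join B3 pred B1: · stop@B1
  join B3 pred B2: B2 stop@B1
  join B4 pred B1: · stop@B1
  join B4 pred B3: B3 stop@B1
  join B5 pred B3: B3 stop@B1
  join B5 pred B4: B4 stop@B1
  join B6 pred B3: B3 stop@B1
  join B6 pred B4: B4 stop@B1
  join B7 pred B2: B2 stop@B1
  join B7 pred B6: B6 stop@B1
  join B9 pred B0: · stop@B0
  join B9 pred B7: B7→B1 stop@B0
  B0: DF=∅
  B1: DF={B1,B9}
  B2: DF={B3,B7}
  B3: DF={B4,B5,B6}
  B4: DF={B1,B5,B6}
  B5: DF=∅
  B6: DF={B7}
  B7: DF={B9}
  B8: DF=∅
  B9: DF=∅

φ for m: defs {B6,B8}
  DF⁺ = {B7,B9}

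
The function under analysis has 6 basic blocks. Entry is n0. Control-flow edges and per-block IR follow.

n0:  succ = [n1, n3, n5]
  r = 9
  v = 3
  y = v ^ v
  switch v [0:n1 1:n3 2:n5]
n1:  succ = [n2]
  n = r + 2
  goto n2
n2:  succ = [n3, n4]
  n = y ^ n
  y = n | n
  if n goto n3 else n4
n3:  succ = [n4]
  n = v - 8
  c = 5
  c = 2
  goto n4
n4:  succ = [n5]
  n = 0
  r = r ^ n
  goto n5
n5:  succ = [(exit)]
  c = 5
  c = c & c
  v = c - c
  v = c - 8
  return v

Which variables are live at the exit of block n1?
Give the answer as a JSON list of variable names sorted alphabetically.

def/use:
  n0: def={r,v,y} ue=∅
  n1: def={n} ue={r}
  n2: def={n,y} ue={n,y}
  n3: def={c,n} ue={v}
  n4: def={n,r} ue={r}
  n5: def={c,v} ue=∅

Live sets:
  n0: in=∅ out={r,v,y}
  n1: in={r,v,y} out={n,r,v,y}
  n2: in={n,r,v,y} out={r,v}
  n3: in={r,v} out={r}
  n4: in={r} out=∅
  n5: in=∅ out=∅

live-out(n1) = ["n", "r", "v", "y"]

Answer: ["n", "r", "v", "y"]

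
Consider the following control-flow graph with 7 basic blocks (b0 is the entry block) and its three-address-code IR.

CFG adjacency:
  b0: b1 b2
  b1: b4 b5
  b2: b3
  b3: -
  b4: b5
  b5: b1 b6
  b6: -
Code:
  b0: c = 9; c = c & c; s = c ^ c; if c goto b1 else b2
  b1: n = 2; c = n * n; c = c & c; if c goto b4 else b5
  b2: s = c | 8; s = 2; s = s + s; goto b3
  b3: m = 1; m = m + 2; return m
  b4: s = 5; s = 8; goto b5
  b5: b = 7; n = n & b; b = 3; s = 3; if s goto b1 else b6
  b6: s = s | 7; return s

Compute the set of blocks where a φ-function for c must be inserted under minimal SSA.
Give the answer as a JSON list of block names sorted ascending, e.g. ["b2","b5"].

Answer: ["b1"]

Working:
idom tree: b1←b0 b2←b0 b3←b2 b4←b1 b5←b1 b6←b5
Join-block Dom:
  b1: preds {b0,b5}: {b0} ∩ {b0,b1,b5} = {b0}; idom=b0
  b5: preds {b1,b4}: {b0,b1} ∩ {b0,b1,b4} = {b0,b1}; idom=b1

DF walk-up:
  join b1 pred b0: · stop@b0
  join b1 pred b5: b5→b1 stop@b0
  join b5 pred b1: · stop@b1
  join b5 pred b4: b4 stop@b1
  b0 → ∅
  b1 → {b1}
  b2 → ∅
  b3 → ∅
  b4 → {b5}
  b5 → {b1}
  b6 → ∅

φ for c: defs {b0,b1}
  DF⁺ = {b1}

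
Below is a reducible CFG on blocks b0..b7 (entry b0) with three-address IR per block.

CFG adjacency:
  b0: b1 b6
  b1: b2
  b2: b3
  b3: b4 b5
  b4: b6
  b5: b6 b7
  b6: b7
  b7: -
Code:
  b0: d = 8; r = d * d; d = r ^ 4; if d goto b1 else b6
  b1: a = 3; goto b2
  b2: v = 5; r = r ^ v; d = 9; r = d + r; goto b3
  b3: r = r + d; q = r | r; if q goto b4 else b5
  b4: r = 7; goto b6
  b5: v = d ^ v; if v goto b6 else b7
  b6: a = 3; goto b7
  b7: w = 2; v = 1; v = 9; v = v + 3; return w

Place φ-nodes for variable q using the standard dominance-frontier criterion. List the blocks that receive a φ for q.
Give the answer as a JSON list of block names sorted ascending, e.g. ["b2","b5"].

Answer: ["b6", "b7"]

Working:
idom tree: b1←b0 b2←b1 b3←b2 b4←b3 b5←b3 b6←b0 b7←b0
Dom at joins:
  b6: preds {b0,b4,b5}: {b0} ∩ {b0,b1,b2,b3,b4} ∩ {b0,b1,b2,b3,b5} = {b0}; idom=b0
  b7: preds {b5,b6}: {b0,b1,b2,b3,b5} ∩ {b0,b6} = {b0}; idom=b0

DF derivation:
  join b6 pred b0: · stop@b0
  join b6 pred b4: b4→b3→b2→b1 stop@b0
  join b6 pred b5: b5→b3→b2→b1 stop@b0
  join b7 pred b5: b5→b3→b2→b1 stop@b0
  join b7 pred b6: b6 stop@b0
  b0: DF=∅
  b1: DF={b6,b7}
  b2: DF={b6,b7}
  b3: DF={b6,b7}
  b4: DF={b6}
  b5: DF={b6,b7}
  b6: DF={b7}
  b7: DF=∅

φ for q: defs {b3}
  DF⁺ = {b6,b7}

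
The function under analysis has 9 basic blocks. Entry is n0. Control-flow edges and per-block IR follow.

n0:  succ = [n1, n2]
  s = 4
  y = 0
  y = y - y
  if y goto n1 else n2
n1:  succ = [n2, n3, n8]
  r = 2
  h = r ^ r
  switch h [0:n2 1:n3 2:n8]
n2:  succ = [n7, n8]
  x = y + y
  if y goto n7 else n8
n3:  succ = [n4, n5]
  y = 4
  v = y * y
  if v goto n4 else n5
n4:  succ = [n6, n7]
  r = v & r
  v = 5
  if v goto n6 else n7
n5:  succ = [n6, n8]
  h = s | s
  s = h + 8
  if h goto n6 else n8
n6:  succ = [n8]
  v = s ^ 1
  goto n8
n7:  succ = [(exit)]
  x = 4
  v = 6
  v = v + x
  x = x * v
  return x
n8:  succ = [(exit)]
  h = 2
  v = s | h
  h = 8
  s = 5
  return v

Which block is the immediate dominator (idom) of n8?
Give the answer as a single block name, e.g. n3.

Answer: n0

Working:
idom tree: n1←n0 n2←n0 n3←n1 n4←n3 n5←n3 n6←n3 n7←n0 n8←n0
Dom∩ at merges:
  n2: preds {n0,n1}: {n0} ∩ {n0,n1} = {n0}; idom=n0
  n6: preds {n4,n5}: {n0,n1,n3,n4} ∩ {n0,n1,n3,n5} = {n0,n1,n3}; idom=n3
  n7: preds {n2,n4}: {n0,n2} ∩ {n0,n1,n3,n4} = {n0}; idom=n0
  n8: preds {n1,n2,n5,n6}: {n0,n1} ∩ {n0,n2} ∩ {n0,n1,n3,n5} ∩ {n0,n1,n3,n6} = {n0}; idom=n0

idom(n8) = n0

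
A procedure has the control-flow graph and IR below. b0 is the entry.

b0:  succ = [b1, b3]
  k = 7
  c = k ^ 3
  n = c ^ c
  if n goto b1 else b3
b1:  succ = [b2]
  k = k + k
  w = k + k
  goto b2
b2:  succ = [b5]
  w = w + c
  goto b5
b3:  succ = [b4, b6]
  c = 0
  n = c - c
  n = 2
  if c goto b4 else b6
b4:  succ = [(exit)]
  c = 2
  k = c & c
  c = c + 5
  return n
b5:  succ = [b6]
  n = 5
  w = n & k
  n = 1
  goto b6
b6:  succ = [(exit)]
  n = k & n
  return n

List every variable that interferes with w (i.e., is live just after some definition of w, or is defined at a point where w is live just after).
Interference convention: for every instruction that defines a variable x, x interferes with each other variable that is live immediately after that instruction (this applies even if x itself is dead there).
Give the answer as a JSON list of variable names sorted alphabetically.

def/use:
  b0 def {c,k,n} use ∅
  b1 def {k,w} use {k}
  b2 def {w} use {c,w}
  b3 def {c,n} use ∅
  b4 def {c,k} use {n}
  b5 def {n,w} use {k}
  b6 def {n} use {k,n}

Live sets:
  b0: in=∅ out={c,k}
  b1: in={c,k} out={c,k,w}
  b2: in={c,k,w} out={k}
  b3: in={k} out={k,n}
  b4: in={n} out=∅
  b5: in={k} out={k,n}
  b6: in={k,n} out=∅

Conflict graph:
  c — {k,n,w}
  k — {c,n,w}
  n — {c,k}
  w — {c,k}

N(w) = ["c", "k"]

Answer: ["c", "k"]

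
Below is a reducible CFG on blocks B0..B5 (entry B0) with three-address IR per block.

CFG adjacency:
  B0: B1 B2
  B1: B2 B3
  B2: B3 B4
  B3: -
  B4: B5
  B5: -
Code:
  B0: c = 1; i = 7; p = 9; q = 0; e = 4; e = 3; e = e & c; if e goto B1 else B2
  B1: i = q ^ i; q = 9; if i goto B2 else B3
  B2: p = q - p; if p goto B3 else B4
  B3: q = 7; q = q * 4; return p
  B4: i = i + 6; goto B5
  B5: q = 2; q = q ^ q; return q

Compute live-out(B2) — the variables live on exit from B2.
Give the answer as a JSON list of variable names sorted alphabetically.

def/use:
  B0: def={c,e,i,p,q} ue=∅
  B1: def={i,q} ue={i,q}
  B2: def={p} ue={p,q}
  B3: def={q} ue={p}
  B4: def={i} ue={i}
  B5: def={q} ue=∅

Live sets:
  B0 li=∅ lo={i,p,q}
  B1 li={i,p,q} lo={i,p,q}
  B2 li={i,p,q} lo={i,p}
  B3 li={p} lo=∅
  B4 li={i} lo=∅
  B5 li=∅ lo=∅

live-out(B2) = ["i", "p"]

Answer: ["i", "p"]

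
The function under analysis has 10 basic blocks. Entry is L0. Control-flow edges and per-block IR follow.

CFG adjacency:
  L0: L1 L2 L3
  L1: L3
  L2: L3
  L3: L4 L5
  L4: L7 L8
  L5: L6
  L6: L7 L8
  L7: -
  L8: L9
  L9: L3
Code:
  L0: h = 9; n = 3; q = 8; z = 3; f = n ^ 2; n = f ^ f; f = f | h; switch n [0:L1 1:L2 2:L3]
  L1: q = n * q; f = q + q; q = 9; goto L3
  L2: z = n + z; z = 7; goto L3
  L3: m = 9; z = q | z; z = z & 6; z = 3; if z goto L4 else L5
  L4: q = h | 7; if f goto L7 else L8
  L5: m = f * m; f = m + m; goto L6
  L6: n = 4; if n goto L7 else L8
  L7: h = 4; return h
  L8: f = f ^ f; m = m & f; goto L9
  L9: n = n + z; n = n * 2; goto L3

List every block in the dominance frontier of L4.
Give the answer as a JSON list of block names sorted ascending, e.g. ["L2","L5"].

idom tree: L1←L0 L2←L0 L3←L0 L4←L3 L5←L3 L6←L5 L7←L3 L8←L3 L9←L8
Dom at joins:
  L3: preds {L0,L1,L2,L9}: {L0} ∩ {L0,L1} ∩ {L0,L2} ∩ {L0,L3,L8,L9} = {L0}; idom=L0
  L7: preds {L4,L6}: {L0,L3,L4} ∩ {L0,L3,L5,L6} = {L0,L3}; idom=L3
  L8: preds {L4,L6}: {L0,L3,L4} ∩ {L0,L3,L5,L6} = {L0,L3}; idom=L3

Frontier:
  join L3 pred L0: · stop@L0
  join L3 pred L1: L1 stop@L0
  join L3 pred L2: L2 stop@L0
  join L3 pred L9: L9→L8→L3 stop@L0
  join L7 pred L4: L4 stop@L3
  join L7 pred L6: L6→L5 stop@L3
  join L8 pred L4: L4 stop@L3
  join L8 pred L6: L6→L5 stop@L3
  L0 → ∅
  L1 → {L3}
  L2 → {L3}
  L3 → {L3}
  L4 → {L7,L8}
  L5 → {L7,L8}
  L6 → {L7,L8}
  L7 → ∅
  L8 → {L3}
  L9 → {L3}

DF(L4) = ["L7", "L8"]

Answer: ["L7", "L8"]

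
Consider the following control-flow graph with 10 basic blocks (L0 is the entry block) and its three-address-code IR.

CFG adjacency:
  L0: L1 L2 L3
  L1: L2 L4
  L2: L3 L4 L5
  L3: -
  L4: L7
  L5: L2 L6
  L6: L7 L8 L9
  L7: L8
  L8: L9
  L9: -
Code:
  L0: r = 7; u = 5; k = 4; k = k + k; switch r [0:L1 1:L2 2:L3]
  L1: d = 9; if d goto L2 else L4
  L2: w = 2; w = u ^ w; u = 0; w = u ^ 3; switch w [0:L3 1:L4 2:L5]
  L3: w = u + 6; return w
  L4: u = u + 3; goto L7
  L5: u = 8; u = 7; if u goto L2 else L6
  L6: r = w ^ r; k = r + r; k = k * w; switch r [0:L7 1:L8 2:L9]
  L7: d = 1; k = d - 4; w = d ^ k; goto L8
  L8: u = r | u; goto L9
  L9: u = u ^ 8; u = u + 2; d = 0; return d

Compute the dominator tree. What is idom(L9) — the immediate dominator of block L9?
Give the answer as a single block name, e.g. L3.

Answer: L0

Derivation:
idom tree: L1←L0 L2←L0 L3←L0 L4←L0 L5←L2 L6←L5 L7←L0 L8←L0 L9←L0
Dom∩ at merges:
  L2: preds {L0,L1,L5}: {L0} ∩ {L0,L1} ∩ {L0,L2,L5} = {L0}; idom=L0
  L3: preds {L0,L2}: {L0} ∩ {L0,L2} = {L0}; idom=L0
  L4: preds {L1,L2}: {L0,L1} ∩ {L0,L2} = {L0}; idom=L0
  L7: preds {L4,L6}: {L0,L4} ∩ {L0,L2,L5,L6} = {L0}; idom=L0
  L8: preds {L6,L7}: {L0,L2,L5,L6} ∩ {L0,L7} = {L0}; idom=L0
  L9: preds {L6,L8}: {L0,L2,L5,L6} ∩ {L0,L8} = {L0}; idom=L0

idom(L9) = L0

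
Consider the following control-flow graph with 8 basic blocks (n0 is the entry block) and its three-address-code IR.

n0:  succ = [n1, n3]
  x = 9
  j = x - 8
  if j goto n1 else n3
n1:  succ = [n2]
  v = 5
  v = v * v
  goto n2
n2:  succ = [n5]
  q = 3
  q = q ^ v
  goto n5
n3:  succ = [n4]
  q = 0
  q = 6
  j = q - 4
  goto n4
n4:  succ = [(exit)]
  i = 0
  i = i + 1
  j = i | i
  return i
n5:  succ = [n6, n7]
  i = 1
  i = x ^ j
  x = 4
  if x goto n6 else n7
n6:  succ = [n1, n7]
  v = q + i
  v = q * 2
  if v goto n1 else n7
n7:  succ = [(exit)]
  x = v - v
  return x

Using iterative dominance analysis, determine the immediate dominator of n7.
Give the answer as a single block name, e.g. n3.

idom tree: n1←n0 n2←n1 n3←n0 n4←n3 n5←n2 n6←n5 n7←n5
Join-block Dom:
  n1: preds {n0,n6}: {n0} ∩ {n0,n1,n2,n5,n6} = {n0}; idom=n0
  n7: preds {n5,n6}: {n0,n1,n2,n5} ∩ {n0,n1,n2,n5,n6} = {n0,n1,n2,n5}; idom=n5

idom(n7) = n5

Answer: n5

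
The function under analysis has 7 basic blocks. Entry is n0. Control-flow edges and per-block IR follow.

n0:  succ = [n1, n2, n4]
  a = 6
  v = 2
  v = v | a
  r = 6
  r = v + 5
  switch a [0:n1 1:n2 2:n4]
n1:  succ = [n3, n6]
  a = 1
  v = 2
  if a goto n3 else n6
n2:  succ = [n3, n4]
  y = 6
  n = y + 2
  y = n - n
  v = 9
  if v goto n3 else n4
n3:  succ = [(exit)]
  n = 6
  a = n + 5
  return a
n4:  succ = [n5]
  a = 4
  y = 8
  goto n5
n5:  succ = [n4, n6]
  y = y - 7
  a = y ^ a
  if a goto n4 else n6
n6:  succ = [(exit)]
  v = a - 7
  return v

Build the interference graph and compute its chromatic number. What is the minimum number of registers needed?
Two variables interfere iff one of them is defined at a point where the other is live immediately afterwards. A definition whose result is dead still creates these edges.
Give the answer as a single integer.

Per-block:
  n0 def {a,r,v} use ∅
  n1 def {a,v} use ∅
  n2 def {n,v,y} use ∅
  n3 def {a,n} use ∅
  n4 def {a,y} use ∅
  n5 def {a,y} use {a,y}
  n6 def {v} use {a}

Liveness:
  live n0: ∅→∅
  live n1: ∅→{a}
  live n2: ∅→∅
  live n3: ∅→∅
  live n4: ∅→{a,y}
  live n5: {a,y}→{a}
  live n6: {a}→∅

Interference:
  a — {r,v,y}
  n — ∅
  r — {a,v}
  v — {a,r}
  y — {a}

Colouring:
  {a,r,v} pairwise interfere (3-clique) ⇒ χ ≥ 3
  3-colouring: c0={a,n}  c1={r,y}  c2={v}
  χ = 3

Answer: 3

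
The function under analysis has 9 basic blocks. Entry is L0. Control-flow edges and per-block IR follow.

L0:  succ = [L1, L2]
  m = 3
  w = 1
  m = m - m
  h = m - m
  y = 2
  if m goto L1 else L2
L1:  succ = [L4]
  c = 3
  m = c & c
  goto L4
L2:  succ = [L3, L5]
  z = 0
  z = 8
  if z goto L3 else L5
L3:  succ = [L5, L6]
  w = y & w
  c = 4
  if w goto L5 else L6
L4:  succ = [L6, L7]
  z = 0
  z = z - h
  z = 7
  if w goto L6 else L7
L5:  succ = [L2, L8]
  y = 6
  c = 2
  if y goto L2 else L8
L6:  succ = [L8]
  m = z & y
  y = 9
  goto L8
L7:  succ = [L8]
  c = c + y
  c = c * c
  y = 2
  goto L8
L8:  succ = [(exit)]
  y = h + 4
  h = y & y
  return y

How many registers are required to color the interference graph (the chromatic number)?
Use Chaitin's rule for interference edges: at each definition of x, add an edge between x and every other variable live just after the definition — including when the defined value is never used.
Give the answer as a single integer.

Answer: 5

Working:
Block summaries:
  L0 def {h,m,w,y} use ∅
  L1 def {c,m} use ∅
  L2 def {z} use ∅
  L3 def {c,w} use {w,y}
  L4 def {z} use {h,w}
  L5 def {c,y} use ∅
  L6 def {m,y} use {y,z}
  L7 def {c,y} use {c,y}
  L8 def {h,y} use {h}

Backward fixpoint:
  live L0: ∅→{h,w,y}
  live L1: {h,w,y}→{c,h,w,y}
  live L2: {h,w,y}→{h,w,y,z}
  live L3: {h,w,y,z}→{h,w,y,z}
  live L4: {c,h,w,y}→{c,h,y,z}
  live L5: {h,w}→{h,w,y}
  live L6: {h,y,z}→{h}
  live L7: {c,h,y}→{h}
  live L8: {h}→∅

Conflict graph:
  c↔{h,m,w,y,z}
  h↔{c,m,w,y,z}
  m↔{c,h,w,y}
  w↔{c,h,m,y,z}
  y↔{c,h,m,w,z}
  z↔{c,h,w,y}

Colouring:
  {c,h,m,w,y} pairwise interfere (5-clique) ⇒ χ ≥ 5
  assign c→r0 h→r1 m→r4 w→r2 y→r3 z→r4 — no edge inside a register ⇒ χ ≤ 5
  χ = 5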